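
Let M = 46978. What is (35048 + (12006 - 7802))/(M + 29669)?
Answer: 13084/25549 ≈ 0.51211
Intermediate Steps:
(35048 + (12006 - 7802))/(M + 29669) = (35048 + (12006 - 7802))/(46978 + 29669) = (35048 + 4204)/76647 = 39252*(1/76647) = 13084/25549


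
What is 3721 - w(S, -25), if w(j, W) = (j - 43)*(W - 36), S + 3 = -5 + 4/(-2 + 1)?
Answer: 366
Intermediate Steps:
S = -12 (S = -3 + (-5 + 4/(-2 + 1)) = -3 + (-5 + 4/(-1)) = -3 + (-5 - 1*4) = -3 + (-5 - 4) = -3 - 9 = -12)
w(j, W) = (-43 + j)*(-36 + W)
3721 - w(S, -25) = 3721 - (1548 - 43*(-25) - 36*(-12) - 25*(-12)) = 3721 - (1548 + 1075 + 432 + 300) = 3721 - 1*3355 = 3721 - 3355 = 366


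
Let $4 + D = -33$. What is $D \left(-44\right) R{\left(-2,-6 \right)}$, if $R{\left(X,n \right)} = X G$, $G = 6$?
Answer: $-19536$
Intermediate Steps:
$D = -37$ ($D = -4 - 33 = -37$)
$R{\left(X,n \right)} = 6 X$ ($R{\left(X,n \right)} = X 6 = 6 X$)
$D \left(-44\right) R{\left(-2,-6 \right)} = \left(-37\right) \left(-44\right) 6 \left(-2\right) = 1628 \left(-12\right) = -19536$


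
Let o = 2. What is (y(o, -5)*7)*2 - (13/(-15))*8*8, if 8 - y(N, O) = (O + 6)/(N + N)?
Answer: 4919/30 ≈ 163.97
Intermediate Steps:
y(N, O) = 8 - (6 + O)/(2*N) (y(N, O) = 8 - (O + 6)/(N + N) = 8 - (6 + O)/(2*N))
(y(o, -5)*7)*2 - (13/(-15))*8*8 = (((1/2)*(-6 - 1*(-5) + 16*2)/2)*7)*2 - (13/(-15))*8*8 = (((1/2)*(1/2)*(-6 + 5 + 32))*7)*2 - (13*(-1/15))*8*8 = (((1/2)*(1/2)*31)*7)*2 - (-13/15*8)*8 = ((31/4)*7)*2 - (-104)*8/15 = (217/4)*2 - 1*(-832/15) = 217/2 + 832/15 = 4919/30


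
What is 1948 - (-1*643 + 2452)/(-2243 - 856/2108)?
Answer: 2304025043/1182275 ≈ 1948.8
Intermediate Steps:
1948 - (-1*643 + 2452)/(-2243 - 856/2108) = 1948 - (-643 + 2452)/(-2243 - 856*1/2108) = 1948 - 1809/(-2243 - 214/527) = 1948 - 1809/(-1182275/527) = 1948 - 1809*(-527)/1182275 = 1948 - 1*(-953343/1182275) = 1948 + 953343/1182275 = 2304025043/1182275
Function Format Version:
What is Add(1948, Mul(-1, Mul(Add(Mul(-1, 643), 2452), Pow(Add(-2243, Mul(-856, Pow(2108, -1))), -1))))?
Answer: Rational(2304025043, 1182275) ≈ 1948.8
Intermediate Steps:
Add(1948, Mul(-1, Mul(Add(Mul(-1, 643), 2452), Pow(Add(-2243, Mul(-856, Pow(2108, -1))), -1)))) = Add(1948, Mul(-1, Mul(Add(-643, 2452), Pow(Add(-2243, Mul(-856, Rational(1, 2108))), -1)))) = Add(1948, Mul(-1, Mul(1809, Pow(Add(-2243, Rational(-214, 527)), -1)))) = Add(1948, Mul(-1, Mul(1809, Pow(Rational(-1182275, 527), -1)))) = Add(1948, Mul(-1, Mul(1809, Rational(-527, 1182275)))) = Add(1948, Mul(-1, Rational(-953343, 1182275))) = Add(1948, Rational(953343, 1182275)) = Rational(2304025043, 1182275)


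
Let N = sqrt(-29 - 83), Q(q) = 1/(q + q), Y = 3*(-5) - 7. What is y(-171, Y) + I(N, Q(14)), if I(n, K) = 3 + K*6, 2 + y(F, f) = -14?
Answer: -179/14 ≈ -12.786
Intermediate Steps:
Y = -22 (Y = -15 - 7 = -22)
Q(q) = 1/(2*q)
y(F, f) = -16 (y(F, f) = -2 - 14 = -16)
N = 4*I*sqrt(7) (N = sqrt(-112) = 4*I*sqrt(7) ≈ 10.583*I)
I(n, K) = 3 + 6*K
y(-171, Y) + I(N, Q(14)) = -16 + (3 + 6*((1/2)/14)) = -16 + (3 + 6*((1/2)*(1/14))) = -16 + (3 + 6*(1/28)) = -16 + (3 + 3/14) = -16 + 45/14 = -179/14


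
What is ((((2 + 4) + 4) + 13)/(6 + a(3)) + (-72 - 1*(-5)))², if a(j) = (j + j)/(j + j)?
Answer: 198916/49 ≈ 4059.5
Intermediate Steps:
a(j) = 1 (a(j) = (2*j)/((2*j)) = (2*j)*(1/(2*j)) = 1)
((((2 + 4) + 4) + 13)/(6 + a(3)) + (-72 - 1*(-5)))² = ((((2 + 4) + 4) + 13)/(6 + 1) + (-72 - 1*(-5)))² = (((6 + 4) + 13)/7 + (-72 + 5))² = ((10 + 13)*(⅐) - 67)² = (23*(⅐) - 67)² = (23/7 - 67)² = (-446/7)² = 198916/49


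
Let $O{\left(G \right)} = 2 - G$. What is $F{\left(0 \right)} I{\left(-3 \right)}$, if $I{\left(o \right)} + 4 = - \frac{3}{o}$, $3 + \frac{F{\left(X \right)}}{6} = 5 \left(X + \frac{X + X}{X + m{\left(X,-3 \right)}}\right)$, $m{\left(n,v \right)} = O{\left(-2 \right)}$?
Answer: $54$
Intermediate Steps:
$m{\left(n,v \right)} = 4$ ($m{\left(n,v \right)} = 2 - -2 = 2 + 2 = 4$)
$F{\left(X \right)} = -18 + 30 X + \frac{60 X}{4 + X}$ ($F{\left(X \right)} = -18 + 6 \cdot 5 \left(X + \frac{X + X}{X + 4}\right) = -18 + 6 \cdot 5 \left(X + \frac{2 X}{4 + X}\right) = -18 + 6 \left(5 X + \frac{10 X}{4 + X}\right) = -18 + \left(30 X + \frac{60 X}{4 + X}\right) = -18 + 30 X + \frac{60 X}{4 + X}$)
$I{\left(o \right)} = -4 - \frac{3}{o}$
$F{\left(0 \right)} I{\left(-3 \right)} = \frac{6 \left(-12 + 5 \cdot 0^{2} + 27 \cdot 0\right)}{4 + 0} \left(-4 - \frac{3}{-3}\right) = \frac{6 \left(-12 + 5 \cdot 0 + 0\right)}{4} \left(-4 - -1\right) = 6 \cdot \frac{1}{4} \left(-12 + 0 + 0\right) \left(-4 + 1\right) = 6 \cdot \frac{1}{4} \left(-12\right) \left(-3\right) = \left(-18\right) \left(-3\right) = 54$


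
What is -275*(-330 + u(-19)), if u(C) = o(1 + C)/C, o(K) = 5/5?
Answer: 1724525/19 ≈ 90765.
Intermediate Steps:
o(K) = 1 (o(K) = 5*(⅕) = 1)
u(C) = 1/C
-275*(-330 + u(-19)) = -275*(-330 + 1/(-19)) = -275*(-330 - 1/19) = -275*(-6271/19) = 1724525/19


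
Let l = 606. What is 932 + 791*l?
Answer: 480278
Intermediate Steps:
932 + 791*l = 932 + 791*606 = 932 + 479346 = 480278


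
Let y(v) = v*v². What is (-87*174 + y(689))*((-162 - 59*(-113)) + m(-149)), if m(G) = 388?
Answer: 2254477180483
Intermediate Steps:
y(v) = v³
(-87*174 + y(689))*((-162 - 59*(-113)) + m(-149)) = (-87*174 + 689³)*((-162 - 59*(-113)) + 388) = (-15138 + 327082769)*((-162 + 6667) + 388) = 327067631*(6505 + 388) = 327067631*6893 = 2254477180483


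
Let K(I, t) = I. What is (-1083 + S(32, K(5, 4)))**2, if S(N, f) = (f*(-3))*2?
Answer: 1238769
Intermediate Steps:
S(N, f) = -6*f (S(N, f) = -3*f*2 = -6*f)
(-1083 + S(32, K(5, 4)))**2 = (-1083 - 6*5)**2 = (-1083 - 30)**2 = (-1113)**2 = 1238769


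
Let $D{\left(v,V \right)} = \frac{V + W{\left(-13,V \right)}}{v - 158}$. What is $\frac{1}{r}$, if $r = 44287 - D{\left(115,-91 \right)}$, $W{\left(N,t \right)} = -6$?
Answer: $\frac{43}{1904244} \approx 2.2581 \cdot 10^{-5}$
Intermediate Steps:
$D{\left(v,V \right)} = \frac{-6 + V}{-158 + v}$ ($D{\left(v,V \right)} = \frac{V - 6}{v - 158} = \frac{-6 + V}{-158 + v}$)
$r = \frac{1904244}{43}$ ($r = 44287 - \frac{-6 - 91}{-158 + 115} = 44287 - \frac{1}{-43} \left(-97\right) = 44287 - \left(- \frac{1}{43}\right) \left(-97\right) = 44287 - \frac{97}{43} = \frac{1904244}{43} \approx 44285.0$)
$\frac{1}{r} = \frac{1}{\frac{1904244}{43}} = \frac{43}{1904244}$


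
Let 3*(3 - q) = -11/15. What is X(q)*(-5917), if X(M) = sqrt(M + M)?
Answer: -11834*sqrt(365)/15 ≈ -15073.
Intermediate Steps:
q = 146/45 (q = 3 - (-11)/(3*15) = 3 - 1/3*(-11/15) = 3 + 11/45 = 146/45 ≈ 3.2444)
X(M) = sqrt(2)*sqrt(M) (X(M) = sqrt(2*M) = sqrt(2)*sqrt(M))
X(q)*(-5917) = (sqrt(2)*sqrt(146/45))*(-5917) = (sqrt(2)*(sqrt(730)/15))*(-5917) = (2*sqrt(365)/15)*(-5917) = -11834*sqrt(365)/15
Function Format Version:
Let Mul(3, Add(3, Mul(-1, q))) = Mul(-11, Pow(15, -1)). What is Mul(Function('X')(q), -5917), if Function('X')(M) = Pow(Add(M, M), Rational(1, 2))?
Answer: Mul(Rational(-11834, 15), Pow(365, Rational(1, 2))) ≈ -15073.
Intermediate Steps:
q = Rational(146, 45) (q = Add(3, Mul(Rational(-1, 3), Mul(-11, Pow(15, -1)))) = Add(3, Mul(Rational(-1, 3), Mul(-11, Rational(1, 15)))) = Add(3, Mul(Rational(-1, 3), Rational(-11, 15))) = Add(3, Rational(11, 45)) = Rational(146, 45) ≈ 3.2444)
Function('X')(M) = Mul(Pow(2, Rational(1, 2)), Pow(M, Rational(1, 2))) (Function('X')(M) = Pow(Mul(2, M), Rational(1, 2)) = Mul(Pow(2, Rational(1, 2)), Pow(M, Rational(1, 2))))
Mul(Function('X')(q), -5917) = Mul(Mul(Pow(2, Rational(1, 2)), Pow(Rational(146, 45), Rational(1, 2))), -5917) = Mul(Mul(Pow(2, Rational(1, 2)), Mul(Rational(1, 15), Pow(730, Rational(1, 2)))), -5917) = Mul(Mul(Rational(2, 15), Pow(365, Rational(1, 2))), -5917) = Mul(Rational(-11834, 15), Pow(365, Rational(1, 2)))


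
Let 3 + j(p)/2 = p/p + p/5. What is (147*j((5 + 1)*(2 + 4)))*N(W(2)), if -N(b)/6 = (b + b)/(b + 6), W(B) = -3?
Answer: 91728/5 ≈ 18346.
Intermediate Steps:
N(b) = -12*b/(6 + b) (N(b) = -6*(b + b)/(b + 6) = -6*2*b/(6 + b) = -12*b/(6 + b))
j(p) = -4 + 2*p/5 (j(p) = -6 + 2*(p/p + p/5) = -6 + 2*(1 + p*(⅕)) = -6 + 2*(1 + p/5) = -6 + (2 + 2*p/5) = -4 + 2*p/5)
(147*j((5 + 1)*(2 + 4)))*N(W(2)) = (147*(-4 + 2*((5 + 1)*(2 + 4))/5))*(-12*(-3)/(6 - 3)) = (147*(-4 + 2*(6*6)/5))*(-12*(-3)/3) = (147*(-4 + (⅖)*36))*(-12*(-3)*⅓) = (147*(-4 + 72/5))*12 = (147*(52/5))*12 = (7644/5)*12 = 91728/5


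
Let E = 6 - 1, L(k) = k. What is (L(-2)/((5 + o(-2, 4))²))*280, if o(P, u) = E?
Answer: -28/5 ≈ -5.6000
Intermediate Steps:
E = 5
o(P, u) = 5
(L(-2)/((5 + o(-2, 4))²))*280 = -2/(5 + 5)²*280 = -2/(10²)*280 = -2/100*280 = -2*1/100*280 = -1/50*280 = -28/5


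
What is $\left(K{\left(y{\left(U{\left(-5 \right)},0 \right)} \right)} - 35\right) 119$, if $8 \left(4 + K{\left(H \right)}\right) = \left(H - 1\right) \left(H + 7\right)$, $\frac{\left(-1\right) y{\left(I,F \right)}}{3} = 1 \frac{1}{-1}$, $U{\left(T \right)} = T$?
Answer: $- \frac{8687}{2} \approx -4343.5$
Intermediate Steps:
$y{\left(I,F \right)} = 3$ ($y{\left(I,F \right)} = - 3 \cdot 1 \frac{1}{-1} = - 3 \cdot 1 \left(-1\right) = \left(-3\right) \left(-1\right) = 3$)
$K{\left(H \right)} = -4 + \frac{\left(-1 + H\right) \left(7 + H\right)}{8}$ ($K{\left(H \right)} = -4 + \frac{\left(H - 1\right) \left(H + 7\right)}{8} = -4 + \frac{\left(-1 + H\right) \left(7 + H\right)}{8}$)
$\left(K{\left(y{\left(U{\left(-5 \right)},0 \right)} \right)} - 35\right) 119 = \left(\left(- \frac{39}{8} + \frac{3^{2}}{8} + \frac{3}{4} \cdot 3\right) - 35\right) 119 = \left(\left(- \frac{39}{8} + \frac{1}{8} \cdot 9 + \frac{9}{4}\right) - 35\right) 119 = \left(\left(- \frac{39}{8} + \frac{9}{8} + \frac{9}{4}\right) - 35\right) 119 = \left(- \frac{3}{2} - 35\right) 119 = \left(- \frac{73}{2}\right) 119 = - \frac{8687}{2}$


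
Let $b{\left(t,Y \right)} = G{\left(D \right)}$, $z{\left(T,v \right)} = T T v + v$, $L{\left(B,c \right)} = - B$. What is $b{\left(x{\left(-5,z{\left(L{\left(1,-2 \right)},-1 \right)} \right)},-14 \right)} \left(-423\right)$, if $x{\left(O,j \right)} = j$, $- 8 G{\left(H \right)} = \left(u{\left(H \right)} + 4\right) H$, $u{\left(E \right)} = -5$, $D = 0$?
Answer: $0$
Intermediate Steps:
$z{\left(T,v \right)} = v + v T^{2}$ ($z{\left(T,v \right)} = T^{2} v + v = v T^{2} + v = v + v T^{2}$)
$G{\left(H \right)} = \frac{H}{8}$ ($G{\left(H \right)} = - \frac{\left(-5 + 4\right) H}{8} = - \frac{\left(-1\right) H}{8} = \frac{H}{8}$)
$b{\left(t,Y \right)} = 0$ ($b{\left(t,Y \right)} = \frac{1}{8} \cdot 0 = 0$)
$b{\left(x{\left(-5,z{\left(L{\left(1,-2 \right)},-1 \right)} \right)},-14 \right)} \left(-423\right) = 0 \left(-423\right) = 0$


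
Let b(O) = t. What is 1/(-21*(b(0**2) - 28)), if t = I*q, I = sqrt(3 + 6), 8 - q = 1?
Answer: 1/147 ≈ 0.0068027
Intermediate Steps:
q = 7 (q = 8 - 1*1 = 8 - 1 = 7)
I = 3 (I = sqrt(9) = 3)
t = 21 (t = 3*7 = 21)
b(O) = 21
1/(-21*(b(0**2) - 28)) = 1/(-21*(21 - 28)) = 1/(-21*(-7)) = 1/147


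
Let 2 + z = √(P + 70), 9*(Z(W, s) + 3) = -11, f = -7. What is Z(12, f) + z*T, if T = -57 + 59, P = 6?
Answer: -74/9 + 4*√19 ≈ 9.2134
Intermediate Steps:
Z(W, s) = -38/9 (Z(W, s) = -3 + (⅑)*(-11) = -3 - 11/9 = -38/9)
z = -2 + 2*√19 (z = -2 + √(6 + 70) = -2 + √76 = -2 + 2*√19 ≈ 6.7178)
T = 2
Z(12, f) + z*T = -38/9 + (-2 + 2*√19)*2 = -38/9 + (-4 + 4*√19) = -74/9 + 4*√19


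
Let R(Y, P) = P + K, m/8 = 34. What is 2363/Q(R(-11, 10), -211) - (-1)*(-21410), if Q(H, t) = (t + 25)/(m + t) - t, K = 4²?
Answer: -271441707/12685 ≈ -21399.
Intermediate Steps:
m = 272 (m = 8*34 = 272)
K = 16
R(Y, P) = 16 + P (R(Y, P) = P + 16 = 16 + P)
Q(H, t) = -t + (25 + t)/(272 + t) (Q(H, t) = (t + 25)/(272 + t) - t = (25 + t)/(272 + t) - t = -t + (25 + t)/(272 + t))
2363/Q(R(-11, 10), -211) - (-1)*(-21410) = 2363/(((25 - 1*(-211)² - 271*(-211))/(272 - 211))) - (-1)*(-21410) = 2363/(((25 - 1*44521 + 57181)/61)) - 1*21410 = 2363/(((25 - 44521 + 57181)/61)) - 21410 = 2363/(((1/61)*12685)) - 21410 = 2363/(12685/61) - 21410 = 2363*(61/12685) - 21410 = 144143/12685 - 21410 = -271441707/12685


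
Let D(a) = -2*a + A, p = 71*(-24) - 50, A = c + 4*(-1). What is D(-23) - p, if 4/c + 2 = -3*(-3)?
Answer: 12576/7 ≈ 1796.6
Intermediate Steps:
c = 4/7 (c = 4/(-2 - 3*(-3)) = 4/(-2 + 9) = 4/7 ≈ 0.57143)
A = -24/7 (A = 4/7 + 4*(-1) = 4/7 - 4 = -24/7 ≈ -3.4286)
p = -1754 (p = -1704 - 50 = -1754)
D(a) = -24/7 - 2*a (D(a) = -2*a - 24/7 = -24/7 - 2*a)
D(-23) - p = (-24/7 - 2*(-23)) - 1*(-1754) = (-24/7 + 46) + 1754 = 298/7 + 1754 = 12576/7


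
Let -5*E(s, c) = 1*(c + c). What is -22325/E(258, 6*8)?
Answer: 111625/96 ≈ 1162.8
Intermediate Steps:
E(s, c) = -2*c/5 (E(s, c) = -(c + c)/5 = -2*c/5)
-22325/E(258, 6*8) = -22325/((-12*8/5)) = -22325/((-⅖*48)) = -22325/(-96/5) = -22325*(-5/96) = 111625/96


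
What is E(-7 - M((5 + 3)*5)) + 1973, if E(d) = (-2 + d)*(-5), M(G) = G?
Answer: 2218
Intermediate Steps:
E(d) = 10 - 5*d
E(-7 - M((5 + 3)*5)) + 1973 = (10 - 5*(-7 - (5 + 3)*5)) + 1973 = (10 - 5*(-7 - 8*5)) + 1973 = (10 - 5*(-7 - 1*40)) + 1973 = (10 - 5*(-7 - 40)) + 1973 = (10 - 5*(-47)) + 1973 = (10 + 235) + 1973 = 245 + 1973 = 2218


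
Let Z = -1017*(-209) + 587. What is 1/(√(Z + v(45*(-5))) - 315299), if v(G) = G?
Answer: -315299/99413246486 - √212915/99413246486 ≈ -3.1762e-6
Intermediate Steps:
Z = 213140 (Z = 212553 + 587 = 213140)
1/(√(Z + v(45*(-5))) - 315299) = 1/(√(213140 + 45*(-5)) - 315299) = 1/(√(213140 - 225) - 315299) = 1/(√212915 - 315299) = 1/(-315299 + √212915)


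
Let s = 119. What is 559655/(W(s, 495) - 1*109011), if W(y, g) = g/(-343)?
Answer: -191961665/37391268 ≈ -5.1339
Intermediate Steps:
W(y, g) = -g/343 (W(y, g) = g*(-1/343) = -g/343)
559655/(W(s, 495) - 1*109011) = 559655/(-1/343*495 - 1*109011) = 559655/(-495/343 - 109011) = 559655/(-37391268/343) = 559655*(-343/37391268) = -191961665/37391268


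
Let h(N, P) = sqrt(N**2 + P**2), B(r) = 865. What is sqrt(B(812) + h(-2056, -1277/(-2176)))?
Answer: sqrt(63996160 + 34*sqrt(20015389139465))/272 ≈ 54.046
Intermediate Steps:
sqrt(B(812) + h(-2056, -1277/(-2176))) = sqrt(865 + sqrt((-2056)**2 + (-1277/(-2176))**2)) = sqrt(865 + sqrt(4227136 + (-1277*(-1/2176))**2)) = sqrt(865 + sqrt(4227136 + (1277/2176)**2)) = sqrt(865 + sqrt(4227136 + 1630729/4734976)) = sqrt(865 + sqrt(20015389139465/4734976)) = sqrt(865 + sqrt(20015389139465)/2176)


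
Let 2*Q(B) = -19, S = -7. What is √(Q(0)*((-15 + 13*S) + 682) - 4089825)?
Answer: 3*I*√455033 ≈ 2023.7*I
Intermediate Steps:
Q(B) = -19/2 (Q(B) = (½)*(-19) = -19/2)
√(Q(0)*((-15 + 13*S) + 682) - 4089825) = √(-19*((-15 + 13*(-7)) + 682)/2 - 4089825) = √(-19*((-15 - 91) + 682)/2 - 4089825) = √(-19*(-106 + 682)/2 - 4089825) = √(-19/2*576 - 4089825) = √(-5472 - 4089825) = √(-4095297) = 3*I*√455033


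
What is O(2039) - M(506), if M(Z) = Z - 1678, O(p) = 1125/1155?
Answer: 90319/77 ≈ 1173.0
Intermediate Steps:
O(p) = 75/77 (O(p) = 1125*(1/1155) = 75/77)
M(Z) = -1678 + Z
O(2039) - M(506) = 75/77 - (-1678 + 506) = 75/77 - 1*(-1172) = 75/77 + 1172 = 90319/77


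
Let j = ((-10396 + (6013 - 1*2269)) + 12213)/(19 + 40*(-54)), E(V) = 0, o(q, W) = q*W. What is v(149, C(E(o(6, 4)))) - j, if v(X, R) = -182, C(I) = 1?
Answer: -384101/2141 ≈ -179.40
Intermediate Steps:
o(q, W) = W*q
j = -5561/2141 (j = ((-10396 + (6013 - 2269)) + 12213)/(19 - 2160) = ((-10396 + 3744) + 12213)/(-2141) = (-6652 + 12213)*(-1/2141) = 5561*(-1/2141) = -5561/2141 ≈ -2.5974)
v(149, C(E(o(6, 4)))) - j = -182 - 1*(-5561/2141) = -182 + 5561/2141 = -384101/2141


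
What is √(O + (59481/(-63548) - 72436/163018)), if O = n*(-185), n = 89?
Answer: I*√110446779033587485098059/2589866966 ≈ 128.32*I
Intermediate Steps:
O = -16465 (O = 89*(-185) = -16465)
√(O + (59481/(-63548) - 72436/163018)) = √(-16465 + (59481/(-63548) - 72436/163018)) = √(-16465 + (59481*(-1/63548) - 72436*1/163018)) = √(-16465 + (-59481/63548 - 36218/81509)) = √(-16465 - 7149818293/5179733932) = √(-85291469008673/5179733932) = I*√110446779033587485098059/2589866966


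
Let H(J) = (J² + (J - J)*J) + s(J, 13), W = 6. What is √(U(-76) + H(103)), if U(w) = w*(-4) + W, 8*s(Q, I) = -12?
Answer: √43670/2 ≈ 104.49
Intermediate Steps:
s(Q, I) = -3/2 (s(Q, I) = (⅛)*(-12) = -3/2)
H(J) = -3/2 + J² (H(J) = (J² + (J - J)*J) - 3/2 = (J² + 0*J) - 3/2 = (J² + 0) - 3/2 = J² - 3/2 = -3/2 + J²)
U(w) = 6 - 4*w (U(w) = w*(-4) + 6 = -4*w + 6 = 6 - 4*w)
√(U(-76) + H(103)) = √((6 - 4*(-76)) + (-3/2 + 103²)) = √((6 + 304) + (-3/2 + 10609)) = √(310 + 21215/2) = √(21835/2) = √43670/2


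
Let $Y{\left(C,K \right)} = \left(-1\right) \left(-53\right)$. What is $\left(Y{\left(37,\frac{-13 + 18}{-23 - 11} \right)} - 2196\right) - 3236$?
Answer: $-5379$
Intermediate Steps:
$Y{\left(C,K \right)} = 53$
$\left(Y{\left(37,\frac{-13 + 18}{-23 - 11} \right)} - 2196\right) - 3236 = \left(53 - 2196\right) - 3236 = -2143 - 3236 = -5379$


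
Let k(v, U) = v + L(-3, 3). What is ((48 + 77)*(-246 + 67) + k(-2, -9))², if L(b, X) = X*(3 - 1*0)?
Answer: 500327424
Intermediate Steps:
L(b, X) = 3*X (L(b, X) = X*(3 + 0) = X*3 = 3*X)
k(v, U) = 9 + v (k(v, U) = v + 3*3 = v + 9 = 9 + v)
((48 + 77)*(-246 + 67) + k(-2, -9))² = ((48 + 77)*(-246 + 67) + (9 - 2))² = (125*(-179) + 7)² = (-22375 + 7)² = (-22368)² = 500327424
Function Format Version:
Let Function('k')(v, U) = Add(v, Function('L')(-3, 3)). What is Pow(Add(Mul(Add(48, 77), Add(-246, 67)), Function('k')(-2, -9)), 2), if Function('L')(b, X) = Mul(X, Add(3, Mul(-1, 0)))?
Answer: 500327424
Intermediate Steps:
Function('L')(b, X) = Mul(3, X) (Function('L')(b, X) = Mul(X, Add(3, 0)) = Mul(X, 3) = Mul(3, X))
Function('k')(v, U) = Add(9, v) (Function('k')(v, U) = Add(v, Mul(3, 3)) = Add(v, 9) = Add(9, v))
Pow(Add(Mul(Add(48, 77), Add(-246, 67)), Function('k')(-2, -9)), 2) = Pow(Add(Mul(Add(48, 77), Add(-246, 67)), Add(9, -2)), 2) = Pow(Add(Mul(125, -179), 7), 2) = Pow(Add(-22375, 7), 2) = Pow(-22368, 2) = 500327424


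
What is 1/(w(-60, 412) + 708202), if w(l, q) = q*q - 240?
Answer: 1/877706 ≈ 1.1393e-6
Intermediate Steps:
w(l, q) = -240 + q² (w(l, q) = q² - 240 = -240 + q²)
1/(w(-60, 412) + 708202) = 1/((-240 + 412²) + 708202) = 1/((-240 + 169744) + 708202) = 1/(169504 + 708202) = 1/877706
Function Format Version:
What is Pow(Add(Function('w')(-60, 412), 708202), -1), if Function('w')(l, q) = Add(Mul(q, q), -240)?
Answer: Rational(1, 877706) ≈ 1.1393e-6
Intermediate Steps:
Function('w')(l, q) = Add(-240, Pow(q, 2)) (Function('w')(l, q) = Add(Pow(q, 2), -240) = Add(-240, Pow(q, 2)))
Pow(Add(Function('w')(-60, 412), 708202), -1) = Pow(Add(Add(-240, Pow(412, 2)), 708202), -1) = Pow(Add(Add(-240, 169744), 708202), -1) = Pow(Add(169504, 708202), -1) = Pow(877706, -1) = Rational(1, 877706)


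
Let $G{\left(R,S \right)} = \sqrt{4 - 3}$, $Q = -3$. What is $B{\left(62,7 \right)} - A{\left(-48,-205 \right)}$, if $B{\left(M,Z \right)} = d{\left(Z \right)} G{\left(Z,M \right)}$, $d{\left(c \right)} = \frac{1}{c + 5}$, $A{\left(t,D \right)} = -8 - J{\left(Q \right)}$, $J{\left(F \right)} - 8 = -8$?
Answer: $\frac{97}{12} \approx 8.0833$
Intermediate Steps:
$J{\left(F \right)} = 0$ ($J{\left(F \right)} = 8 - 8 = 0$)
$G{\left(R,S \right)} = 1$ ($G{\left(R,S \right)} = \sqrt{1} = 1$)
$A{\left(t,D \right)} = -8$ ($A{\left(t,D \right)} = -8 - 0 = -8 + 0 = -8$)
$d{\left(c \right)} = \frac{1}{5 + c}$
$B{\left(M,Z \right)} = \frac{1}{5 + Z}$ ($B{\left(M,Z \right)} = \frac{1}{5 + Z} 1 = \frac{1}{5 + Z}$)
$B{\left(62,7 \right)} - A{\left(-48,-205 \right)} = \frac{1}{5 + 7} - -8 = \frac{1}{12} + 8 = \frac{97}{12}$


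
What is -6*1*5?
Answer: -30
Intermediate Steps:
-6*1*5 = -6*5 = -30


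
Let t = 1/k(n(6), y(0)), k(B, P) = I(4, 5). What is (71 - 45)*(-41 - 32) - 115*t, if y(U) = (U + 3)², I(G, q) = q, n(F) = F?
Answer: -1921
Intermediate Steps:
y(U) = (3 + U)²
k(B, P) = 5
t = ⅕ (t = 1/5 = ⅕ ≈ 0.20000)
(71 - 45)*(-41 - 32) - 115*t = (71 - 45)*(-41 - 32) - 115*⅕ = 26*(-73) - 23 = -1898 - 23 = -1921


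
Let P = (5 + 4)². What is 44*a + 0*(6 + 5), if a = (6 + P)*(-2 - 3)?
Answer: -19140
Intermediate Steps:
P = 81 (P = 9² = 81)
a = -435 (a = (6 + 81)*(-2 - 3) = 87*(-5) = -435)
44*a + 0*(6 + 5) = 44*(-435) + 0*(6 + 5) = -19140 + 0*11 = -19140 + 0 = -19140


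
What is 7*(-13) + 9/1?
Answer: -82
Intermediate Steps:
7*(-13) + 9/1 = -91 + 9*1 = -91 + 9 = -82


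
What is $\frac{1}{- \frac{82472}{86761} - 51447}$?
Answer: $- \frac{86761}{4463675639} \approx -1.9437 \cdot 10^{-5}$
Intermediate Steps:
$\frac{1}{- \frac{82472}{86761} - 51447} = \frac{1}{- \frac{4463675639}{86761}} = - \frac{86761}{4463675639}$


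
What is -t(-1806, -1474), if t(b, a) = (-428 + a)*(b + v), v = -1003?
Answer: -5342718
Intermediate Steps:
t(b, a) = (-1003 + b)*(-428 + a) (t(b, a) = (-428 + a)*(b - 1003) = (-428 + a)*(-1003 + b) = (-1003 + b)*(-428 + a))
-t(-1806, -1474) = -(429284 - 1003*(-1474) - 428*(-1806) - 1474*(-1806)) = -(429284 + 1478422 + 772968 + 2662044) = -1*5342718 = -5342718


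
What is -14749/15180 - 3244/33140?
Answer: -26901289/25153260 ≈ -1.0695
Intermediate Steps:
-14749/15180 - 3244/33140 = -14749*1/15180 - 3244*1/33140 = -14749/15180 - 811/8285 = -26901289/25153260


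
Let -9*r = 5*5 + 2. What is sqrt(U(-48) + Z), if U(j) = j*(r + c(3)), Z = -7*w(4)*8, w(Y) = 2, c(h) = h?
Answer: 4*I*sqrt(7) ≈ 10.583*I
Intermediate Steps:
r = -3 (r = -(5*5 + 2)/9 = -(25 + 2)/9 = -1/9*27 = -3)
Z = -112 (Z = -7*2*8 = -14*8 = -112)
U(j) = 0 (U(j) = j*(-3 + 3) = j*0 = 0)
sqrt(U(-48) + Z) = sqrt(0 - 112) = sqrt(-112) = 4*I*sqrt(7)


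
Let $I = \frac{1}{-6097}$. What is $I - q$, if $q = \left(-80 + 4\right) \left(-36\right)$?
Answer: $- \frac{16681393}{6097} \approx -2736.0$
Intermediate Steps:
$q = 2736$ ($q = \left(-76\right) \left(-36\right) = 2736$)
$I = - \frac{1}{6097} \approx -0.00016401$
$I - q = - \frac{1}{6097} - 2736 = - \frac{16681393}{6097}$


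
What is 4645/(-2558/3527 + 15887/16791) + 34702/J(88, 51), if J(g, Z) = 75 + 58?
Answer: 37040348954587/1739915443 ≈ 21289.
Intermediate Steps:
J(g, Z) = 133
4645/(-2558/3527 + 15887/16791) + 34702/J(88, 51) = 4645/(-2558/3527 + 15887/16791) + 34702/133 = 4645/(13082071/59221857) + 34702/133 = 4645*(59221857/13082071) + 34702/133 = 275085525765/13082071 + 34702/133 = 37040348954587/1739915443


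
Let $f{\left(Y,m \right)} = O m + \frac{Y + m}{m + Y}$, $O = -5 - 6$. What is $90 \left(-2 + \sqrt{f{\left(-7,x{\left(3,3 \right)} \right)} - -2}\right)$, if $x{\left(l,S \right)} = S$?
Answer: $-180 + 90 i \sqrt{30} \approx -180.0 + 492.95 i$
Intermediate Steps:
$O = -11$ ($O = -5 - 6 = -11$)
$f{\left(Y,m \right)} = 1 - 11 m$ ($f{\left(Y,m \right)} = - 11 m + \frac{Y + m}{m + Y} = - 11 m + \frac{Y + m}{Y + m} = - 11 m + 1 = 1 - 11 m$)
$90 \left(-2 + \sqrt{f{\left(-7,x{\left(3,3 \right)} \right)} - -2}\right) = 90 \left(-2 + \sqrt{\left(1 - 33\right) - -2}\right) = 90 \left(-2 + \sqrt{\left(1 - 33\right) + 2}\right) = 90 \left(-2 + \sqrt{-32 + 2}\right) = 90 \left(-2 + \sqrt{-30}\right) = 90 \left(-2 + i \sqrt{30}\right) = -180 + 90 i \sqrt{30}$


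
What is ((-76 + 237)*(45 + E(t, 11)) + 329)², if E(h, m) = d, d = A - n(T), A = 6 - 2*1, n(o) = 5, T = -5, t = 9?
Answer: 54952569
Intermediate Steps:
A = 4 (A = 6 - 2 = 4)
d = -1 (d = 4 - 1*5 = 4 - 5 = -1)
E(h, m) = -1
((-76 + 237)*(45 + E(t, 11)) + 329)² = ((-76 + 237)*(45 - 1) + 329)² = (161*44 + 329)² = (7084 + 329)² = 7413² = 54952569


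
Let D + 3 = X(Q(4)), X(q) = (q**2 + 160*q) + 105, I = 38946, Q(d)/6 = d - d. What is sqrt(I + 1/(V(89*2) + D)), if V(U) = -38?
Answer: sqrt(2492545)/8 ≈ 197.35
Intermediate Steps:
Q(d) = 0 (Q(d) = 6*(d - d) = 6*0 = 0)
X(q) = 105 + q**2 + 160*q
D = 102 (D = -3 + (105 + 0**2 + 160*0) = -3 + (105 + 0 + 0) = -3 + 105 = 102)
sqrt(I + 1/(V(89*2) + D)) = sqrt(38946 + 1/(-38 + 102)) = sqrt(38946 + 1/64) = sqrt(2492545/64) = sqrt(2492545)/8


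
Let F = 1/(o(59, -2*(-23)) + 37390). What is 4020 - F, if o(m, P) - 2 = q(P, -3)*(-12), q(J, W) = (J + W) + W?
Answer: 148386239/36912 ≈ 4020.0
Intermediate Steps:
q(J, W) = J + 2*W
o(m, P) = 74 - 12*P (o(m, P) = 2 + (P + 2*(-3))*(-12) = 2 + (P - 6)*(-12) = 2 + (-6 + P)*(-12) = 2 + (72 - 12*P) = 74 - 12*P)
F = 1/36912 (F = 1/((74 - (-24)*(-23)) + 37390) = 1/((74 - 12*46) + 37390) = 1/((74 - 552) + 37390) = 1/(-478 + 37390) = 1/36912 ≈ 2.7091e-5)
4020 - F = 4020 - 1*1/36912 = 4020 - 1/36912 = 148386239/36912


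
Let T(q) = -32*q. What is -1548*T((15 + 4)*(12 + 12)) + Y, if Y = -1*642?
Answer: 22587774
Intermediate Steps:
Y = -642
-1548*T((15 + 4)*(12 + 12)) + Y = -(-49536)*(15 + 4)*(12 + 12) - 642 = -(-49536)*19*24 - 642 = -(-49536)*456 - 642 = -1548*(-14592) - 642 = 22588416 - 642 = 22587774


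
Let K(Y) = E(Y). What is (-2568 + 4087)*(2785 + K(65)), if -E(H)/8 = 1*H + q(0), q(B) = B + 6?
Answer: 3367623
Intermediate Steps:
q(B) = 6 + B
E(H) = -48 - 8*H (E(H) = -8*(1*H + (6 + 0)) = -8*(H + 6) = -8*(6 + H) = -48 - 8*H)
K(Y) = -48 - 8*Y
(-2568 + 4087)*(2785 + K(65)) = (-2568 + 4087)*(2785 + (-48 - 8*65)) = 1519*(2785 + (-48 - 520)) = 1519*(2785 - 568) = 1519*2217 = 3367623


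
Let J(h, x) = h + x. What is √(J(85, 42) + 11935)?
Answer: √12062 ≈ 109.83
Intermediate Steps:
√(J(85, 42) + 11935) = √((85 + 42) + 11935) = √(127 + 11935) = √12062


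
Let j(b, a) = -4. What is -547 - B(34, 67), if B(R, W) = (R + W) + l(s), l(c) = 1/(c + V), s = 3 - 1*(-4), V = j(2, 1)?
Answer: -1945/3 ≈ -648.33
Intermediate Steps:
V = -4
s = 7 (s = 3 + 4 = 7)
l(c) = 1/(-4 + c) (l(c) = 1/(c - 4) = 1/(-4 + c))
B(R, W) = ⅓ + R + W (B(R, W) = (R + W) + 1/(-4 + 7) = (R + W) + 1/3 = (R + W) + ⅓ = ⅓ + R + W)
-547 - B(34, 67) = -547 - (⅓ + 34 + 67) = -547 - 1*304/3 = -547 - 304/3 = -1945/3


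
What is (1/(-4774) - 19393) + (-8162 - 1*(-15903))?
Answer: -55626649/4774 ≈ -11652.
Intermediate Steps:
(1/(-4774) - 19393) + (-8162 - 1*(-15903)) = (-1/4774 - 19393) + (-8162 + 15903) = -92582183/4774 + 7741 = -55626649/4774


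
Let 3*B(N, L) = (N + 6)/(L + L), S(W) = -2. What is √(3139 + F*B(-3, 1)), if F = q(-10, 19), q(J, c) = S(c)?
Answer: √3138 ≈ 56.018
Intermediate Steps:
q(J, c) = -2
B(N, L) = (6 + N)/(6*L) (B(N, L) = ((N + 6)/(L + L))/3 = ((6 + N)/((2*L)))/3 = ((6 + N)*(1/(2*L)))/3 = ((6 + N)/(2*L))/3 = (6 + N)/(6*L))
F = -2
√(3139 + F*B(-3, 1)) = √(3139 - (6 - 3)/(3*1)) = √(3139 - 3/3) = √(3139 - 2*½) = √(3139 - 1) = √3138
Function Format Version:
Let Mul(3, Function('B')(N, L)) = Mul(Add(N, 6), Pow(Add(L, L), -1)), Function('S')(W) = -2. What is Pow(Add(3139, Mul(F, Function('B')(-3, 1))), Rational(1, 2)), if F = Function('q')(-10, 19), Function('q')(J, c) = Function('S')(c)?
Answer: Pow(3138, Rational(1, 2)) ≈ 56.018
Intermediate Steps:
Function('q')(J, c) = -2
Function('B')(N, L) = Mul(Rational(1, 6), Pow(L, -1), Add(6, N)) (Function('B')(N, L) = Mul(Rational(1, 3), Mul(Add(N, 6), Pow(Add(L, L), -1))) = Mul(Rational(1, 3), Mul(Add(6, N), Pow(Mul(2, L), -1))) = Mul(Rational(1, 3), Mul(Add(6, N), Mul(Rational(1, 2), Pow(L, -1)))) = Mul(Rational(1, 3), Mul(Rational(1, 2), Pow(L, -1), Add(6, N))) = Mul(Rational(1, 6), Pow(L, -1), Add(6, N)))
F = -2
Pow(Add(3139, Mul(F, Function('B')(-3, 1))), Rational(1, 2)) = Pow(Add(3139, Mul(-2, Mul(Rational(1, 6), Pow(1, -1), Add(6, -3)))), Rational(1, 2)) = Pow(Add(3139, Mul(-2, Mul(Rational(1, 6), 1, 3))), Rational(1, 2)) = Pow(Add(3139, Mul(-2, Rational(1, 2))), Rational(1, 2)) = Pow(Add(3139, -1), Rational(1, 2)) = Pow(3138, Rational(1, 2))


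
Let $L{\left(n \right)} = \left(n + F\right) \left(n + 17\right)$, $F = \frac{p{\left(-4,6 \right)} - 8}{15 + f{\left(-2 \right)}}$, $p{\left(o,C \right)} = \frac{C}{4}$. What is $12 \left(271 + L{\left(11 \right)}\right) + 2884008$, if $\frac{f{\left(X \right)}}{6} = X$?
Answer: $2890228$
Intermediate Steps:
$p{\left(o,C \right)} = \frac{C}{4}$ ($p{\left(o,C \right)} = C \frac{1}{4} = \frac{C}{4}$)
$f{\left(X \right)} = 6 X$
$F = - \frac{13}{6}$ ($F = \frac{\frac{1}{4} \cdot 6 - 8}{15 + 6 \left(-2\right)} = \frac{\frac{3}{2} - 8}{15 - 12} = - \frac{13}{2 \cdot 3} = \left(- \frac{13}{2}\right) \frac{1}{3} = - \frac{13}{6} \approx -2.1667$)
$L{\left(n \right)} = \left(17 + n\right) \left(- \frac{13}{6} + n\right)$ ($L{\left(n \right)} = \left(n - \frac{13}{6}\right) \left(n + 17\right) = \left(- \frac{13}{6} + n\right) \left(17 + n\right) = \left(17 + n\right) \left(- \frac{13}{6} + n\right)$)
$12 \left(271 + L{\left(11 \right)}\right) + 2884008 = 12 \left(271 + \left(- \frac{221}{6} + 11^{2} + \frac{89}{6} \cdot 11\right)\right) + 2884008 = 12 \left(271 + \left(- \frac{221}{6} + 121 + \frac{979}{6}\right)\right) + 2884008 = 12 \left(271 + \frac{742}{3}\right) + 2884008 = 12 \cdot \frac{1555}{3} + 2884008 = 6220 + 2884008 = 2890228$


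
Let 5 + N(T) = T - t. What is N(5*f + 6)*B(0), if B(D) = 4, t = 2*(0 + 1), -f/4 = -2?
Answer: 156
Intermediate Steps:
f = 8 (f = -4*(-2) = 8)
t = 2 (t = 2*1 = 2)
N(T) = -7 + T (N(T) = -5 + (T - 1*2) = -5 + (T - 2) = -5 + (-2 + T) = -7 + T)
N(5*f + 6)*B(0) = (-7 + (5*8 + 6))*4 = (-7 + (40 + 6))*4 = (-7 + 46)*4 = 39*4 = 156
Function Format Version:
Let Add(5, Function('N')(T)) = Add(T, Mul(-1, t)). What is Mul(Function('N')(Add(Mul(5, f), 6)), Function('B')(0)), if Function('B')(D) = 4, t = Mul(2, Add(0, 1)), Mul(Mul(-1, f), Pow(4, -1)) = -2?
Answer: 156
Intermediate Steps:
f = 8 (f = Mul(-4, -2) = 8)
t = 2 (t = Mul(2, 1) = 2)
Function('N')(T) = Add(-7, T) (Function('N')(T) = Add(-5, Add(T, Mul(-1, 2))) = Add(-5, Add(T, -2)) = Add(-5, Add(-2, T)) = Add(-7, T))
Mul(Function('N')(Add(Mul(5, f), 6)), Function('B')(0)) = Mul(Add(-7, Add(Mul(5, 8), 6)), 4) = Mul(Add(-7, Add(40, 6)), 4) = Mul(Add(-7, 46), 4) = Mul(39, 4) = 156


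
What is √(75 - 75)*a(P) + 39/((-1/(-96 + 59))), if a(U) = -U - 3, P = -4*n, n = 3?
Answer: 1443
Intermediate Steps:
P = -12 (P = -4*3 = -12)
a(U) = -3 - U
√(75 - 75)*a(P) + 39/((-1/(-96 + 59))) = √(75 - 75)*(-3 - 1*(-12)) + 39/((-1/(-96 + 59))) = √0*(-3 + 12) + 39/((-1/(-37))) = 0*9 + 39/((-1*(-1/37))) = 0 + 39/(1/37) = 0 + 39*37 = 0 + 1443 = 1443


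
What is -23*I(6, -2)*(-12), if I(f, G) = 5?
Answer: 1380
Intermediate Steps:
-23*I(6, -2)*(-12) = -23*5*(-12) = -115*(-12) = 1380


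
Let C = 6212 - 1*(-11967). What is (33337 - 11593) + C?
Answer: 39923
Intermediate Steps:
C = 18179 (C = 6212 + 11967 = 18179)
(33337 - 11593) + C = (33337 - 11593) + 18179 = 21744 + 18179 = 39923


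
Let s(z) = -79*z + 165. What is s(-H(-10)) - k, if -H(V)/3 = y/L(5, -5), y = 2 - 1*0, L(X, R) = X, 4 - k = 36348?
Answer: 182071/5 ≈ 36414.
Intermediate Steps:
k = -36344 (k = 4 - 1*36348 = 4 - 36348 = -36344)
y = 2 (y = 2 + 0 = 2)
H(V) = -6/5
s(z) = 165 - 79*z
s(-H(-10)) - k = (165 - (-79)*(-6)/5) - 1*(-36344) = (165 - 79*6/5) + 36344 = (165 - 474/5) + 36344 = 351/5 + 36344 = 182071/5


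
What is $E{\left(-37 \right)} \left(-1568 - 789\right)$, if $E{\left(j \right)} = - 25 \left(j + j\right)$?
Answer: $-4360450$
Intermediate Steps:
$E{\left(j \right)} = - 50 j$ ($E{\left(j \right)} = - 25 \cdot 2 j = - 50 j$)
$E{\left(-37 \right)} \left(-1568 - 789\right) = \left(-50\right) \left(-37\right) \left(-1568 - 789\right) = 1850 \left(-2357\right) = -4360450$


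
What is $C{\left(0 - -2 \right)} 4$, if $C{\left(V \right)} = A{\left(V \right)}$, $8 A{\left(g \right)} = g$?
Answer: $1$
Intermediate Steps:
$A{\left(g \right)} = \frac{g}{8}$
$C{\left(V \right)} = \frac{V}{8}$
$C{\left(0 - -2 \right)} 4 = \frac{0 - -2}{8} \cdot 4 = \frac{0 + 2}{8} \cdot 4 = \frac{1}{8} \cdot 2 \cdot 4 = \frac{1}{4} \cdot 4 = 1$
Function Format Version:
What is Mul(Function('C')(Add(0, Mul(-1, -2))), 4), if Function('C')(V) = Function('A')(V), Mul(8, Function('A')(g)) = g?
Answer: 1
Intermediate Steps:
Function('A')(g) = Mul(Rational(1, 8), g)
Function('C')(V) = Mul(Rational(1, 8), V)
Mul(Function('C')(Add(0, Mul(-1, -2))), 4) = Mul(Mul(Rational(1, 8), Add(0, Mul(-1, -2))), 4) = Mul(Mul(Rational(1, 8), Add(0, 2)), 4) = Mul(Mul(Rational(1, 8), 2), 4) = Mul(Rational(1, 4), 4) = 1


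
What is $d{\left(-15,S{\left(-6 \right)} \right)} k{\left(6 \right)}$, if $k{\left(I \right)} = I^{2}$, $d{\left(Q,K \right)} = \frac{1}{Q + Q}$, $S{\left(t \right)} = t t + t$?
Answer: $- \frac{6}{5} \approx -1.2$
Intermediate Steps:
$S{\left(t \right)} = t + t^{2}$ ($S{\left(t \right)} = t^{2} + t = t + t^{2}$)
$d{\left(Q,K \right)} = \frac{1}{2 Q}$
$d{\left(-15,S{\left(-6 \right)} \right)} k{\left(6 \right)} = \frac{1}{2 \left(-15\right)} 6^{2} = \frac{1}{2} \left(- \frac{1}{15}\right) 36 = \left(- \frac{1}{30}\right) 36 = - \frac{6}{5}$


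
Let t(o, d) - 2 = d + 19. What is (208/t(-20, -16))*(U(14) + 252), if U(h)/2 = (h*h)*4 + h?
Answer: 384384/5 ≈ 76877.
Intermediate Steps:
t(o, d) = 21 + d (t(o, d) = 2 + (d + 19) = 2 + (19 + d) = 21 + d)
U(h) = 2*h + 8*h**2 (U(h) = 2*((h*h)*4 + h) = 2*(h**2*4 + h) = 2*(4*h**2 + h) = 2*(h + 4*h**2) = 2*h + 8*h**2)
(208/t(-20, -16))*(U(14) + 252) = (208/(21 - 16))*(2*14*(1 + 4*14) + 252) = (208/5)*(2*14*(1 + 56) + 252) = (208*(1/5))*(2*14*57 + 252) = 208*(1596 + 252)/5 = (208/5)*1848 = 384384/5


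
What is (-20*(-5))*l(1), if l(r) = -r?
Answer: -100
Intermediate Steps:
(-20*(-5))*l(1) = (-20*(-5))*(-1*1) = 100*(-1) = -100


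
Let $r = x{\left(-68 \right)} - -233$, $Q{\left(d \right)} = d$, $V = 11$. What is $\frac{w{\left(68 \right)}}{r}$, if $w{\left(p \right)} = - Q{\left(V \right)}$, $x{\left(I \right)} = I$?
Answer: $- \frac{1}{15} \approx -0.066667$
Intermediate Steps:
$w{\left(p \right)} = -11$ ($w{\left(p \right)} = \left(-1\right) 11 = -11$)
$r = 165$ ($r = -68 - -233 = -68 + 233 = 165$)
$\frac{w{\left(68 \right)}}{r} = - \frac{11}{165} = \left(-11\right) \frac{1}{165} = - \frac{1}{15}$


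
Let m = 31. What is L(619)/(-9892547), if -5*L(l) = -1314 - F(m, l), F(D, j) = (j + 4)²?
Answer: -389443/49462735 ≈ -0.0078735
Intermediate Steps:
F(D, j) = (4 + j)²
L(l) = 1314/5 + (4 + l)²/5 (L(l) = -(-1314 - (4 + l)²)/5 = 1314/5 + (4 + l)²/5)
L(619)/(-9892547) = (1314/5 + (4 + 619)²/5)/(-9892547) = (1314/5 + (⅕)*623²)*(-1/9892547) = (1314/5 + (⅕)*388129)*(-1/9892547) = (1314/5 + 388129/5)*(-1/9892547) = (389443/5)*(-1/9892547) = -389443/49462735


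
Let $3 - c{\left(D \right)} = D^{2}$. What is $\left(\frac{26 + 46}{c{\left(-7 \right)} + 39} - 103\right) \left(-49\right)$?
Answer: $5551$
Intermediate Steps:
$c{\left(D \right)} = 3 - D^{2}$
$\left(\frac{26 + 46}{c{\left(-7 \right)} + 39} - 103\right) \left(-49\right) = \left(\frac{26 + 46}{\left(3 - \left(-7\right)^{2}\right) + 39} - 103\right) \left(-49\right) = \left(\frac{72}{\left(3 - 49\right) + 39} - 103\right) \left(-49\right) = \left(\frac{72}{-46 + 39} - 103\right) \left(-49\right) = \left(\frac{72}{-7} - 103\right) \left(-49\right) = \left(72 \left(- \frac{1}{7}\right) - 103\right) \left(-49\right) = \left(- \frac{72}{7} - 103\right) \left(-49\right) = \left(- \frac{793}{7}\right) \left(-49\right) = 5551$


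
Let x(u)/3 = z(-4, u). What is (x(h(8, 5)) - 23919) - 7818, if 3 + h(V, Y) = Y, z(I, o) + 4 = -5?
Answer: -31764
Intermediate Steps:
z(I, o) = -9 (z(I, o) = -4 - 5 = -9)
h(V, Y) = -3 + Y
x(u) = -27 (x(u) = 3*(-9) = -27)
(x(h(8, 5)) - 23919) - 7818 = (-27 - 23919) - 7818 = -23946 - 7818 = -31764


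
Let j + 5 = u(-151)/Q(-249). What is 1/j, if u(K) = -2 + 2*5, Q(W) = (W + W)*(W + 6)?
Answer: -60507/302531 ≈ -0.20000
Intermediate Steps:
Q(W) = 2*W*(6 + W) (Q(W) = (2*W)*(6 + W) = 2*W*(6 + W))
u(K) = 8 (u(K) = -2 + 10 = 8)
j = -302531/60507 (j = -5 + 8/((2*(-249)*(6 - 249))) = -5 + 8/((2*(-249)*(-243))) = -5 + 8/121014 = -5 + 8*(1/121014) = -5 + 4/60507 = -302531/60507 ≈ -4.9999)
1/j = 1/(-302531/60507) = -60507/302531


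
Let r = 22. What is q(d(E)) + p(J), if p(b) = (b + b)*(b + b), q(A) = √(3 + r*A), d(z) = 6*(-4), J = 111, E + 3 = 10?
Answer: 49284 + 5*I*√21 ≈ 49284.0 + 22.913*I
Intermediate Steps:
E = 7 (E = -3 + 10 = 7)
d(z) = -24
q(A) = √(3 + 22*A)
p(b) = 4*b² (p(b) = (2*b)*(2*b) = 4*b²)
q(d(E)) + p(J) = √(3 + 22*(-24)) + 4*111² = √(3 - 528) + 4*12321 = √(-525) + 49284 = 5*I*√21 + 49284 = 49284 + 5*I*√21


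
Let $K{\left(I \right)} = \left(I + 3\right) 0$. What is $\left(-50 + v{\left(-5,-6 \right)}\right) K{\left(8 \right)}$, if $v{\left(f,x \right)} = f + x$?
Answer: $0$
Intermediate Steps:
$K{\left(I \right)} = 0$ ($K{\left(I \right)} = \left(3 + I\right) 0 = 0$)
$\left(-50 + v{\left(-5,-6 \right)}\right) K{\left(8 \right)} = \left(-50 - 11\right) 0 = \left(-61\right) 0 = 0$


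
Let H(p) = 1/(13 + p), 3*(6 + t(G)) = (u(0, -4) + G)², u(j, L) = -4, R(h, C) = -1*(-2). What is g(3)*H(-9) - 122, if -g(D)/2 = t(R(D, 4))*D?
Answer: -115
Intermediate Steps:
R(h, C) = 2
t(G) = -6 + (-4 + G)²/3
g(D) = 28*D/3 (g(D) = -2*(-6 + (-4 + 2)²/3)*D = -2*(-6 + (⅓)*(-2)²)*D = -2*(-6 + (⅓)*4)*D = -2*(-6 + 4/3)*D = -(-28)*D/3 = 28*D/3)
g(3)*H(-9) - 122 = ((28/3)*3)/(13 - 9) - 122 = 28/4 - 122 = 28*(¼) - 122 = 7 - 122 = -115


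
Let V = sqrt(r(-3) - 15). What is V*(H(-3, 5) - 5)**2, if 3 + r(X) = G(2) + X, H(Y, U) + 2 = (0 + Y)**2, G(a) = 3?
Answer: 12*I*sqrt(2) ≈ 16.971*I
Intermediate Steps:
H(Y, U) = -2 + Y**2 (H(Y, U) = -2 + (0 + Y)**2 = -2 + Y**2)
r(X) = X (r(X) = -3 + (3 + X) = X)
V = 3*I*sqrt(2) (V = sqrt(-3 - 15) = sqrt(-18) = 3*I*sqrt(2) ≈ 4.2426*I)
V*(H(-3, 5) - 5)**2 = (3*I*sqrt(2))*((-2 + (-3)**2) - 5)**2 = (3*I*sqrt(2))*((-2 + 9) - 5)**2 = (3*I*sqrt(2))*(7 - 5)**2 = (3*I*sqrt(2))*2**2 = (3*I*sqrt(2))*4 = 12*I*sqrt(2)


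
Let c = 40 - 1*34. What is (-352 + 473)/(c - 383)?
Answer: -121/377 ≈ -0.32095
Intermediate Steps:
c = 6 (c = 40 - 34 = 6)
(-352 + 473)/(c - 383) = (-352 + 473)/(6 - 383) = 121/(-377) = 121*(-1/377) = -121/377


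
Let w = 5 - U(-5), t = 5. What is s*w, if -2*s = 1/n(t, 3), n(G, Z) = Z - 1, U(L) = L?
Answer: -5/2 ≈ -2.5000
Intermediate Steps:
n(G, Z) = -1 + Z
s = -1/4 (s = -1/(2*(-1 + 3)) = -1/2/2 = -1/2*1/2 = -1/4 ≈ -0.25000)
w = 10 (w = 5 - 1*(-5) = 5 + 5 = 10)
s*w = -1/4*10 = -5/2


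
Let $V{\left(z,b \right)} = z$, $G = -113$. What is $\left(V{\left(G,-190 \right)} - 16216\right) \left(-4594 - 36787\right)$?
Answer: $675710349$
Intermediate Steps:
$\left(V{\left(G,-190 \right)} - 16216\right) \left(-4594 - 36787\right) = \left(-113 - 16216\right) \left(-4594 - 36787\right) = \left(-16329\right) \left(-41381\right) = 675710349$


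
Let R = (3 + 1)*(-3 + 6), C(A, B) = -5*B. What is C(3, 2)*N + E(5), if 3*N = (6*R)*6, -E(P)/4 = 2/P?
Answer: -7208/5 ≈ -1441.6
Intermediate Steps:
E(P) = -8/P
R = 12 (R = 4*3 = 12)
N = 144 (N = ((6*12)*6)/3 = (72*6)/3 = (1/3)*432 = 144)
C(3, 2)*N + E(5) = -5*2*144 - 8/5 = -10*144 - 8*1/5 = -1440 - 8/5 = -7208/5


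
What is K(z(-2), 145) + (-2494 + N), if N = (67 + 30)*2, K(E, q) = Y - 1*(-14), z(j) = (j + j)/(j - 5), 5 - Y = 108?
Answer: -2389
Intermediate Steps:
Y = -103 (Y = 5 - 1*108 = 5 - 108 = -103)
z(j) = 2*j/(-5 + j) (z(j) = (2*j)/(-5 + j) = 2*j/(-5 + j))
K(E, q) = -89 (K(E, q) = -103 - 1*(-14) = -103 + 14 = -89)
N = 194 (N = 97*2 = 194)
K(z(-2), 145) + (-2494 + N) = -89 + (-2494 + 194) = -89 - 2300 = -2389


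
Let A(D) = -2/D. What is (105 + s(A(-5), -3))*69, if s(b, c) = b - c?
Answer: 37398/5 ≈ 7479.6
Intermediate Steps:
(105 + s(A(-5), -3))*69 = (105 + (-2/(-5) - 1*(-3)))*69 = (105 + (-2*(-⅕) + 3))*69 = (105 + (⅖ + 3))*69 = (105 + 17/5)*69 = (542/5)*69 = 37398/5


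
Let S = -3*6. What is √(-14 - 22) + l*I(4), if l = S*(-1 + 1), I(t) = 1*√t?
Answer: 6*I ≈ 6.0*I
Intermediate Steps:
S = -18
I(t) = √t
l = 0 (l = -18*(-1 + 1) = -18*0 = 0)
√(-14 - 22) + l*I(4) = √(-14 - 22) + 0*√4 = √(-36) + 0*2 = 6*I + 0 = 6*I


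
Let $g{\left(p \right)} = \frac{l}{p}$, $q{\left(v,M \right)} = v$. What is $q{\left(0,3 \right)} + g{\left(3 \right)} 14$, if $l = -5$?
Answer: $- \frac{70}{3} \approx -23.333$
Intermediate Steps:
$g{\left(p \right)} = - \frac{5}{p}$
$q{\left(0,3 \right)} + g{\left(3 \right)} 14 = 0 + - \frac{5}{3} \cdot 14 = 0 + \left(-5\right) \frac{1}{3} \cdot 14 = 0 - \frac{70}{3} = - \frac{70}{3}$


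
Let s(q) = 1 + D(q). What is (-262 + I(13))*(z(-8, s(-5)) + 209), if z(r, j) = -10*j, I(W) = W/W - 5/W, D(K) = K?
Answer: -846102/13 ≈ -65085.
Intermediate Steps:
I(W) = 1 - 5/W
s(q) = 1 + q
(-262 + I(13))*(z(-8, s(-5)) + 209) = (-262 + (-5 + 13)/13)*(-10*(1 - 5) + 209) = (-262 + (1/13)*8)*(-10*(-4) + 209) = (-262 + 8/13)*(40 + 209) = -3398/13*249 = -846102/13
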